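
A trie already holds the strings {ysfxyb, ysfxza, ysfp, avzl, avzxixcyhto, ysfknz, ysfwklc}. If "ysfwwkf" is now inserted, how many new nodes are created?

3

"ysfw" is already a path in the trie; the remaining "wkf" must be added.
So 7 − 4 = 3 new nodes.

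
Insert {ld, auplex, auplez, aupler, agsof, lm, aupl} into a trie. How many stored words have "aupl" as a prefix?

4

Traverse to the node for "aupl", then collect every word in that subtree.
Matches: "aupl", "aupler", "auplex", "auplez"
Count: 4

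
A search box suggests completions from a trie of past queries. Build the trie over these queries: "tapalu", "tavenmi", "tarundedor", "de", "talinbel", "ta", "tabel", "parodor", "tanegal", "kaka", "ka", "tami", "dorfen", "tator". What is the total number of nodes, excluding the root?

56

Trace insertions, counting only characters that open a new branch:
  "tapalu" → 6 new (t, a, p, a, l, u)
  "tavenmi" → prefix "ta" already present; 5 new (v, e, n, m, i)
  "tarundedor" → prefix "ta" already present; 8 new (r, u, n, d, e, d, o, r)
  "de" → 2 new (d, e)
  "talinbel" → prefix "ta" already present; 6 new (l, i, n, b, e, l)
  "ta" → prefix "ta" already present; 0 new (none)
  "tabel" → prefix "ta" already present; 3 new (b, e, l)
  "parodor" → 7 new (p, a, r, o, d, o, r)
  "tanegal" → prefix "ta" already present; 5 new (n, e, g, a, l)
  "kaka" → 4 new (k, a, k, a)
  "ka" → prefix "ka" already present; 0 new (none)
  "tami" → prefix "ta" already present; 2 new (m, i)
  "dorfen" → prefix "d" already present; 5 new (o, r, f, e, n)
  "tator" → prefix "ta" already present; 3 new (t, o, r)
Total nodes = 6 + 5 + 8 + 2 + 6 + 0 + 3 + 7 + 5 + 4 + 0 + 2 + 5 + 3 = 56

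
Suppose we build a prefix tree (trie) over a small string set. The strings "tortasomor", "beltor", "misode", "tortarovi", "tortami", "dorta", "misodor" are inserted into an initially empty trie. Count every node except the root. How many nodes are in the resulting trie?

Count nodes per top-level branch (shared prefixes stored once):
  'b'-branch (beltor): 6 nodes
  'd'-branch (dorta): 5 nodes
  'm'-branch (misode, misodor): 8 nodes
  't'-branch (tortami, tortarovi, tortasomor): 16 nodes
Sum: 35

35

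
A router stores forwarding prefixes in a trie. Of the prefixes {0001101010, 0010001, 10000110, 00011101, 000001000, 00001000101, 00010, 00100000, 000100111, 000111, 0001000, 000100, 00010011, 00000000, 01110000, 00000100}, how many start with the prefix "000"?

Walk to "000"; the words in its subtree are exactly those with that prefix.
Matches: "00000000", "00000100", "000001000", "00001000101", "00010", "000100", "0001000", "00010011", "000100111", "0001101010", "000111", "00011101"
Count: 12

12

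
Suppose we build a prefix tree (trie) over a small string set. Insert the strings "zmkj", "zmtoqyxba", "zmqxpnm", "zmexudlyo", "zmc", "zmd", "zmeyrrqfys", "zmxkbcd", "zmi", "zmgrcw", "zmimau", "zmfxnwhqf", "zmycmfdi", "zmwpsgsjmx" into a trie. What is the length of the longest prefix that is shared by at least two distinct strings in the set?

Equivalently: take the maximum, over all pairs, of their longest common prefix length.
"zmexudlyo" and "zmeyrrqfys" agree on "zme" (3 characters) before diverging; nothing deeper is shared.
Longest shared-prefix length: 3

3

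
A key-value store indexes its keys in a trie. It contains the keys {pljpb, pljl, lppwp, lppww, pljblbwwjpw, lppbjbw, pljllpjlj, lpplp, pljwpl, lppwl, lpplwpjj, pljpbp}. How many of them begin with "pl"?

6

Walk to "pl"; the words in its subtree are exactly those with that prefix.
Matches: "pljblbwwjpw", "pljl", "pljllpjlj", "pljpb", "pljpbp", "pljwpl"
Count: 6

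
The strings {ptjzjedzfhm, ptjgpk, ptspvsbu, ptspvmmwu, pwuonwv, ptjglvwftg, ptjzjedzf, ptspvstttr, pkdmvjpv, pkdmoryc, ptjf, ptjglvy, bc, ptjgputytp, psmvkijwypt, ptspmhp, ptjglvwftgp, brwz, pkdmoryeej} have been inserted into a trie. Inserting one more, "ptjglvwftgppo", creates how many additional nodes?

"ptjglvwftgp" is already a path in the trie; the remaining "po" must be added.
Each of the 2 remaining characters creates one node.

2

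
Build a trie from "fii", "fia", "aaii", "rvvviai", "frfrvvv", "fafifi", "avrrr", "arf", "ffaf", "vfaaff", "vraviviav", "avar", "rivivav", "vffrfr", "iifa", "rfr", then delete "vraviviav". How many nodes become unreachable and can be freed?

8

A node on "vraviviav"'s path can go only if nothing else ends at it or branches off below it.
The suffix "raviviav" (8 nodes) is used only by "vraviviav"; the node for "v" still has the child "f", so pruning stops there.
Nodes removed: 8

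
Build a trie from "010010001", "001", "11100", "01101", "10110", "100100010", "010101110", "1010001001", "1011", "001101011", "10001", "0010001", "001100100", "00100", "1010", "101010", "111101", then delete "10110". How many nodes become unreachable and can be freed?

Walk "10110" from the leaf back toward the root, removing each node that no remaining word uses.
The suffix "0" (1 node) is used only by "10110"; "1011" is itself a stored word, so pruning stops there.
Nodes removed: 1

1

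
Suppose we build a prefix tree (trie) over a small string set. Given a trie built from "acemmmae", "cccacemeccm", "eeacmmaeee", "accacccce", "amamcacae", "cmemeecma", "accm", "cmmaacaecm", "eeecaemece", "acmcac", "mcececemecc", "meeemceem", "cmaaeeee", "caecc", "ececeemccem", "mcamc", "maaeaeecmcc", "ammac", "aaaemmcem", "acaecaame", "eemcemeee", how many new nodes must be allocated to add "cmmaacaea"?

1

The longest prefix of "cmmaacaea" already in the trie is "cmmaacae" (length 8).
New nodes needed: |"cmmaacaea"| − 8 = 9 − 8 = 1.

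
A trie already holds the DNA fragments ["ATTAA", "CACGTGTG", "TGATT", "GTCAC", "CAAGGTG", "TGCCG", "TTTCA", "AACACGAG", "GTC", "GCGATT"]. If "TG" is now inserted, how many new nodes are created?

0

Every character of "TG" already lies on an existing path (it is a prefix of some stored word).
No new nodes are needed: 0.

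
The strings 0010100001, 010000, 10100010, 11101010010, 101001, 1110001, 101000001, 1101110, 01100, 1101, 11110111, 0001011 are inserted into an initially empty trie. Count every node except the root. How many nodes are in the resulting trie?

58

Insert word by word; a character creates a node only if that edge doesn't already exist:
  "0010100001" → 10 new (0, 0, 1, 0, 1, 0, 0, 0, 0, 1)
  "010000" → prefix "0" already present; 5 new (1, 0, 0, 0, 0)
  "10100010" → 8 new (1, 0, 1, 0, 0, 0, 1, 0)
  "11101010010" → prefix "1" already present; 10 new (1, 1, 0, 1, 0, 1, 0, 0, 1, 0)
  "101001" → prefix "10100" already present; 1 new (1)
  "1110001" → prefix "1110" already present; 3 new (0, 0, 1)
  "101000001" → prefix "101000" already present; 3 new (0, 0, 1)
  "1101110" → prefix "11" already present; 5 new (0, 1, 1, 1, 0)
  "01100" → prefix "01" already present; 3 new (1, 0, 0)
  "1101" → prefix "1101" already present; 0 new (none)
  "11110111" → prefix "111" already present; 5 new (1, 0, 1, 1, 1)
  "0001011" → prefix "00" already present; 5 new (0, 1, 0, 1, 1)
Total nodes = 10 + 5 + 8 + 10 + 1 + 3 + 3 + 5 + 3 + 0 + 5 + 5 = 58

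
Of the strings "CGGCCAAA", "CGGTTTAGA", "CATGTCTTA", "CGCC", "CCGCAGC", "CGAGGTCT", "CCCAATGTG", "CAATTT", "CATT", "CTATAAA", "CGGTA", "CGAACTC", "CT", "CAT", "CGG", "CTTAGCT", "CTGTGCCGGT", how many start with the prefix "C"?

17

Walk to "C"; the words in its subtree are exactly those with that prefix.
Words under "C": CAATTT, CAT, CATGTCTTA, CATT, CCCAATGTG, CCGCAGC, CGAACTC, CGAGGTCT, CGCC, CGG, CGGCCAAA, CGGTA, CGGTTTAGA, CT, CTATAAA, CTGTGCCGGT, CTTAGCT
Count: 17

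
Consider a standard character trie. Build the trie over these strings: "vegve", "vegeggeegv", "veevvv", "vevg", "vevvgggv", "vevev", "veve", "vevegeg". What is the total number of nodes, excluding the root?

For each word, the new-node count is its length minus the longest prefix already in the trie:
  "vegve" → 5 new (v, e, g, v, e)
  "vegeggeegv" → prefix "veg" already present; 7 new (e, g, g, e, e, g, v)
  "veevvv" → prefix "ve" already present; 4 new (e, v, v, v)
  "vevg" → prefix "ve" already present; 2 new (v, g)
  "vevvgggv" → prefix "vev" already present; 5 new (v, g, g, g, v)
  "vevev" → prefix "vev" already present; 2 new (e, v)
  "veve" → prefix "veve" already present; 0 new (none)
  "vevegeg" → prefix "veve" already present; 3 new (g, e, g)
Total nodes = 5 + 7 + 4 + 2 + 5 + 2 + 0 + 3 = 28

28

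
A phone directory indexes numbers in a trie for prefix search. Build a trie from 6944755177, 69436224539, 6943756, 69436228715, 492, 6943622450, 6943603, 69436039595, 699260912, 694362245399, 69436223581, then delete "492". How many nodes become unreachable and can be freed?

A node on "492"'s path can go only if nothing else ends at it or branches off below it.
No other word shares any prefix with "492", so all 3 of its nodes go.
Nodes removed: 3

3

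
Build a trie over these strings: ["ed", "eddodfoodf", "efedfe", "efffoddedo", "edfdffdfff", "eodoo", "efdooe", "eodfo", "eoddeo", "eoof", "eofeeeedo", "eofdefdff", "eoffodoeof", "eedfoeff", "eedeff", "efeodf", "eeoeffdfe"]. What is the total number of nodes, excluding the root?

86

For each word, the new-node count is its length minus the longest prefix already in the trie:
  "ed" → 2 new (e, d)
  "eddodfoodf" → prefix "ed" already present; 8 new (d, o, d, f, o, o, d, f)
  "efedfe" → prefix "e" already present; 5 new (f, e, d, f, e)
  "efffoddedo" → prefix "ef" already present; 8 new (f, f, o, d, d, e, d, o)
  "edfdffdfff" → prefix "ed" already present; 8 new (f, d, f, f, d, f, f, f)
  "eodoo" → prefix "e" already present; 4 new (o, d, o, o)
  "efdooe" → prefix "ef" already present; 4 new (d, o, o, e)
  "eodfo" → prefix "eod" already present; 2 new (f, o)
  "eoddeo" → prefix "eod" already present; 3 new (d, e, o)
  "eoof" → prefix "eo" already present; 2 new (o, f)
  "eofeeeedo" → prefix "eo" already present; 7 new (f, e, e, e, e, d, o)
  "eofdefdff" → prefix "eof" already present; 6 new (d, e, f, d, f, f)
  "eoffodoeof" → prefix "eof" already present; 7 new (f, o, d, o, e, o, f)
  "eedfoeff" → prefix "e" already present; 7 new (e, d, f, o, e, f, f)
  "eedeff" → prefix "eed" already present; 3 new (e, f, f)
  "efeodf" → prefix "efe" already present; 3 new (o, d, f)
  "eeoeffdfe" → prefix "ee" already present; 7 new (o, e, f, f, d, f, e)
Total nodes = 2 + 8 + 5 + 8 + 8 + 4 + 4 + 2 + 3 + 2 + 7 + 6 + 7 + 7 + 3 + 3 + 7 = 86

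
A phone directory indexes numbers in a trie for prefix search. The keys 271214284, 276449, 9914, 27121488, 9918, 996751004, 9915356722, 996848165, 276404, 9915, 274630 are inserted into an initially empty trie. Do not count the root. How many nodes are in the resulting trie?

Count nodes per top-level branch (shared prefixes stored once):
  '2'-branch (271214284, 27121488, 274630, 276404, 276449): 21 nodes
  '9'-branch (9914, 9915, 9915356722, 9918, 996751004, 996848165): 25 nodes
Sum: 46

46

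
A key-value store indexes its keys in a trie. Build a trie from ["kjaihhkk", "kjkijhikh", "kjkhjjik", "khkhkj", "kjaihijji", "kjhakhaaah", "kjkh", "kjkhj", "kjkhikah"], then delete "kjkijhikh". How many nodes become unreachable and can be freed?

6

A node on "kjkijhikh"'s path can go only if nothing else ends at it or branches off below it.
The suffix "ijhikh" (6 nodes) is used only by "kjkijhikh"; the node for "kjk" still has the child "h", so pruning stops there.
Nodes removed: 6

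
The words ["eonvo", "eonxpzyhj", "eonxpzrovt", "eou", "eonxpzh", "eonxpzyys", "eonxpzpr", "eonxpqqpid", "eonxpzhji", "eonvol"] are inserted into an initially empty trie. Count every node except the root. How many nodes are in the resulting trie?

29

Trace insertions, counting only characters that open a new branch:
  "eonvo" → 5 new (e, o, n, v, o)
  "eonxpzyhj" → prefix "eon" already present; 6 new (x, p, z, y, h, j)
  "eonxpzrovt" → prefix "eonxpz" already present; 4 new (r, o, v, t)
  "eou" → prefix "eo" already present; 1 new (u)
  "eonxpzh" → prefix "eonxpz" already present; 1 new (h)
  "eonxpzyys" → prefix "eonxpzy" already present; 2 new (y, s)
  "eonxpzpr" → prefix "eonxpz" already present; 2 new (p, r)
  "eonxpqqpid" → prefix "eonxp" already present; 5 new (q, q, p, i, d)
  "eonxpzhji" → prefix "eonxpzh" already present; 2 new (j, i)
  "eonvol" → prefix "eonvo" already present; 1 new (l)
Total nodes = 5 + 6 + 4 + 1 + 1 + 2 + 2 + 5 + 2 + 1 = 29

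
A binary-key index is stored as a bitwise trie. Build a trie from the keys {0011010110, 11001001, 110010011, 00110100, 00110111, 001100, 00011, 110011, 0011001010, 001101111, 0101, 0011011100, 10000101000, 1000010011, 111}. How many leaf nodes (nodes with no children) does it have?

12

A leaf is a node with no children — equivalently, the end of a word that is not a proper prefix of any other stored word.
Those words: "00011", "0011001010", "00110100", "0011010110", "0011011100", "001101111", "0101", "1000010011", "10000101000", "110010011", "110011", "111"
Leaf count: 12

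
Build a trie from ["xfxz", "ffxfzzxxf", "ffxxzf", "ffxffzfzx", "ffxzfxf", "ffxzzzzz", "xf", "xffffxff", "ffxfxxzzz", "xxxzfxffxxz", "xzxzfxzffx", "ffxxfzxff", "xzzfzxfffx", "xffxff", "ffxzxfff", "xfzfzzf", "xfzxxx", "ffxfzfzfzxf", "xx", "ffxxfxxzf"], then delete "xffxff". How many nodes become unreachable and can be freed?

3

A node on "xffxff"'s path can go only if nothing else ends at it or branches off below it.
The suffix "xff" (3 nodes) is used only by "xffxff"; the node for "xff" still has the child "f", so pruning stops there.
Nodes removed: 3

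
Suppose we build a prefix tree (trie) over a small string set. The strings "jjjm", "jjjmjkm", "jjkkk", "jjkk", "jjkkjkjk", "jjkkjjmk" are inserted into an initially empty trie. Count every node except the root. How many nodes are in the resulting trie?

17

Trie structure (* marks end of a word):
(root)
└─ j
   └─ j
      ├─ j
      │  └─ m *
      │     └─ j
      │        └─ k
      │           └─ m *
      └─ k
         └─ k *
            ├─ j
            │  ├─ j
            │  │  └─ m
            │  │     └─ k *
            │  └─ k
            │     └─ j
            │        └─ k *
            └─ k *
Counting every labelled node above: 17.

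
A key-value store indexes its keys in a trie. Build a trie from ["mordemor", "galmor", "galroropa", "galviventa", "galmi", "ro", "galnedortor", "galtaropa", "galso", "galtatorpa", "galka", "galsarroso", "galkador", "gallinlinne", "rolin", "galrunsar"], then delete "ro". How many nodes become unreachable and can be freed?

0

Walk "ro" from the leaf back toward the root, removing each node that no remaining word uses.
Every node on "ro" is still needed (e.g. by "rolin"), so nothing is freed.
Nodes removed: 0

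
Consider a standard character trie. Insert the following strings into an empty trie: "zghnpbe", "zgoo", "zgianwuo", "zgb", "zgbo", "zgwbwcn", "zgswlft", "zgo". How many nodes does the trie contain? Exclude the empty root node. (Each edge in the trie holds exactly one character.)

27

Insert word by word; a character creates a node only if that edge doesn't already exist:
  "zghnpbe" → 7 new (z, g, h, n, p, b, e)
  "zgoo" → prefix "zg" already present; 2 new (o, o)
  "zgianwuo" → prefix "zg" already present; 6 new (i, a, n, w, u, o)
  "zgb" → prefix "zg" already present; 1 new (b)
  "zgbo" → prefix "zgb" already present; 1 new (o)
  "zgwbwcn" → prefix "zg" already present; 5 new (w, b, w, c, n)
  "zgswlft" → prefix "zg" already present; 5 new (s, w, l, f, t)
  "zgo" → prefix "zgo" already present; 0 new (none)
Total nodes = 7 + 2 + 6 + 1 + 1 + 5 + 5 + 0 = 27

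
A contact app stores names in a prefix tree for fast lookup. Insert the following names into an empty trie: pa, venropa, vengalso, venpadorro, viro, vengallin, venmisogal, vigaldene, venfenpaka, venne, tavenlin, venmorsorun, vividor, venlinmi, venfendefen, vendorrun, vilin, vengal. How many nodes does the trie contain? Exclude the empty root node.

89

Count nodes per top-level branch (shared prefixes stored once):
  'p'-branch (pa): 2 nodes
  't'-branch (tavenlin): 8 nodes
  'v'-branch (vendorrun, venfendefen, venfenpaka, vengal, vengallin, vengalso, venlinmi, venmisogal, venmorsorun, venne, venpadorro, venropa, vigaldene, vilin, viro, vividor): 79 nodes
Sum: 89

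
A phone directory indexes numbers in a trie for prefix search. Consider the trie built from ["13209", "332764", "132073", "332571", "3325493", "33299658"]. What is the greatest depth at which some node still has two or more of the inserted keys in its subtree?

The deepest shared node is where two words last agree before diverging.
e.g. "132073" and "13209" share the prefix "1320" of length 4; no pair shares a longer one.
Longest shared-prefix length: 4

4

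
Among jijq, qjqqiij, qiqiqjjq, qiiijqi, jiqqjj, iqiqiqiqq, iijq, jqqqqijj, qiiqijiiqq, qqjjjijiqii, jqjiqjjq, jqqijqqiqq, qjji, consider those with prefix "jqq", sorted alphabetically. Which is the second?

Words with prefix "jqq", in lexicographic order: "jqqijqqiqq", "jqqqqijj"
Position 2: jqqqqijj

jqqqqijj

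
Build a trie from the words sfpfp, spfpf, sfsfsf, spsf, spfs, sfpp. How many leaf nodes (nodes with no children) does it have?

6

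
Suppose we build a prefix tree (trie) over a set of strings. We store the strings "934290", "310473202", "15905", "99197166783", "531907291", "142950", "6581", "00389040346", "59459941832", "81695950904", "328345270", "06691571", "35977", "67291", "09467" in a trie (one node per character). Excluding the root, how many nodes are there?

107

Insert word by word; a character creates a node only if that edge doesn't already exist:
  "934290" → 6 new (9, 3, 4, 2, 9, 0)
  "310473202" → 9 new (3, 1, 0, 4, 7, 3, 2, 0, 2)
  "15905" → 5 new (1, 5, 9, 0, 5)
  "99197166783" → prefix "9" already present; 10 new (9, 1, 9, 7, 1, 6, 6, 7, 8, 3)
  "531907291" → 9 new (5, 3, 1, 9, 0, 7, 2, 9, 1)
  "142950" → prefix "1" already present; 5 new (4, 2, 9, 5, 0)
  "6581" → 4 new (6, 5, 8, 1)
  "00389040346" → 11 new (0, 0, 3, 8, 9, 0, 4, 0, 3, 4, 6)
  "59459941832" → prefix "5" already present; 10 new (9, 4, 5, 9, 9, 4, 1, 8, 3, 2)
  "81695950904" → 11 new (8, 1, 6, 9, 5, 9, 5, 0, 9, 0, 4)
  "328345270" → prefix "3" already present; 8 new (2, 8, 3, 4, 5, 2, 7, 0)
  "06691571" → prefix "0" already present; 7 new (6, 6, 9, 1, 5, 7, 1)
  "35977" → prefix "3" already present; 4 new (5, 9, 7, 7)
  "67291" → prefix "6" already present; 4 new (7, 2, 9, 1)
  "09467" → prefix "0" already present; 4 new (9, 4, 6, 7)
Total nodes = 6 + 9 + 5 + 10 + 9 + 5 + 4 + 11 + 10 + 11 + 8 + 7 + 4 + 4 + 4 = 107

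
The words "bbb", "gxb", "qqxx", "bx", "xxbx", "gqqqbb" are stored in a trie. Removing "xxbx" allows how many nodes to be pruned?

A node on "xxbx"'s path can go only if nothing else ends at it or branches off below it.
No other word shares any prefix with "xxbx", so all 4 of its nodes go.
Nodes removed: 4

4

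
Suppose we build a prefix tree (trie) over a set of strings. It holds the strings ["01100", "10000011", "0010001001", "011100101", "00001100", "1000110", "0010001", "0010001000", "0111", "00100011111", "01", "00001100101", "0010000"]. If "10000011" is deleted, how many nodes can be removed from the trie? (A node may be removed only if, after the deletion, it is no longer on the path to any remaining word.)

4

Walk "10000011" from the leaf back toward the root, removing each node that no remaining word uses.
The suffix "0011" (4 nodes) is used only by "10000011"; the node for "1000" still has the child "1", so pruning stops there.
Nodes removed: 4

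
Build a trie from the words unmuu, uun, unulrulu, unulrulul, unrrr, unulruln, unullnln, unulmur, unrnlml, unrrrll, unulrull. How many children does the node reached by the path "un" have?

3

The children of the "un" node are the distinct next characters among strings starting with "un".
Distinct next characters after "un": m, r, u.
That node has 3 child edges.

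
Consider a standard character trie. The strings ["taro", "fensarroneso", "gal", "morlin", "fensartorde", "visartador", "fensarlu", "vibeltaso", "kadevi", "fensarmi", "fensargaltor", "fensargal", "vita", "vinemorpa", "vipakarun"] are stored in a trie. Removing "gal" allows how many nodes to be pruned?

3

After clearing the end-marker at "gal", prune upward until reaching a node still needed by another word.
No other word shares any prefix with "gal", so all 3 of its nodes go.
Nodes removed: 3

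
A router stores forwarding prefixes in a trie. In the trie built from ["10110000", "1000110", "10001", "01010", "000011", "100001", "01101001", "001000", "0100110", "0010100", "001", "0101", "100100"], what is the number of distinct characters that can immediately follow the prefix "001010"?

Walk "001010" from the root, arriving at one node.
Distinct next characters after "001010": 0.
That node has 1 child edge.

1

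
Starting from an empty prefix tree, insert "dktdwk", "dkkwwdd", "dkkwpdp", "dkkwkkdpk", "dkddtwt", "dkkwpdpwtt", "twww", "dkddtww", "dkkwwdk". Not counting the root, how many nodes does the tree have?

Insert word by word; a character creates a node only if that edge doesn't already exist:
  "dktdwk" → 6 new (d, k, t, d, w, k)
  "dkkwwdd" → prefix "dk" already present; 5 new (k, w, w, d, d)
  "dkkwpdp" → prefix "dkkw" already present; 3 new (p, d, p)
  "dkkwkkdpk" → prefix "dkkw" already present; 5 new (k, k, d, p, k)
  "dkddtwt" → prefix "dk" already present; 5 new (d, d, t, w, t)
  "dkkwpdpwtt" → prefix "dkkwpdp" already present; 3 new (w, t, t)
  "twww" → 4 new (t, w, w, w)
  "dkddtww" → prefix "dkddtw" already present; 1 new (w)
  "dkkwwdk" → prefix "dkkwwd" already present; 1 new (k)
Total nodes = 6 + 5 + 3 + 5 + 5 + 3 + 4 + 1 + 1 = 33

33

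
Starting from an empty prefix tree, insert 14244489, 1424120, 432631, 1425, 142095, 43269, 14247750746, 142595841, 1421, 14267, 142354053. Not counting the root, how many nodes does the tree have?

For each word, the new-node count is its length minus the longest prefix already in the trie:
  "14244489" → 8 new (1, 4, 2, 4, 4, 4, 8, 9)
  "1424120" → prefix "1424" already present; 3 new (1, 2, 0)
  "432631" → 6 new (4, 3, 2, 6, 3, 1)
  "1425" → prefix "142" already present; 1 new (5)
  "142095" → prefix "142" already present; 3 new (0, 9, 5)
  "43269" → prefix "4326" already present; 1 new (9)
  "14247750746" → prefix "1424" already present; 7 new (7, 7, 5, 0, 7, 4, 6)
  "142595841" → prefix "1425" already present; 5 new (9, 5, 8, 4, 1)
  "1421" → prefix "142" already present; 1 new (1)
  "14267" → prefix "142" already present; 2 new (6, 7)
  "142354053" → prefix "142" already present; 6 new (3, 5, 4, 0, 5, 3)
Total nodes = 8 + 3 + 6 + 1 + 3 + 1 + 7 + 5 + 1 + 2 + 6 = 43

43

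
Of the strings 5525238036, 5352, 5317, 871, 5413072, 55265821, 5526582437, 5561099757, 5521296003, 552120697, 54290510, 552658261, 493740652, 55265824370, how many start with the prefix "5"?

12

Filter for entries beginning with "5":
Words under "5": 5317, 5352, 5413072, 54290510, 552120697, 5521296003, 5525238036, 55265821, 5526582437, 55265824370, 552658261, 5561099757
Count: 12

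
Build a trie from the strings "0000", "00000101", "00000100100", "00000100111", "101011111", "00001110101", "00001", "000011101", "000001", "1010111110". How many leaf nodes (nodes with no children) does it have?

Leaves are exactly the stored words that no other stored word extends.
Those words: "00000100100", "00000100111", "00000101", "00001110101", "1010111110"
Leaf count: 5

5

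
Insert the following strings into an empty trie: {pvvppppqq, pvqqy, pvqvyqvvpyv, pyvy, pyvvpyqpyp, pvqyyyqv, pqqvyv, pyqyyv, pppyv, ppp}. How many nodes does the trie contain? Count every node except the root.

48

For each word, the new-node count is its length minus the longest prefix already in the trie:
  "pvvppppqq" → 9 new (p, v, v, p, p, p, p, q, q)
  "pvqqy" → prefix "pv" already present; 3 new (q, q, y)
  "pvqvyqvvpyv" → prefix "pvq" already present; 8 new (v, y, q, v, v, p, y, v)
  "pyvy" → prefix "p" already present; 3 new (y, v, y)
  "pyvvpyqpyp" → prefix "pyv" already present; 7 new (v, p, y, q, p, y, p)
  "pvqyyyqv" → prefix "pvq" already present; 5 new (y, y, y, q, v)
  "pqqvyv" → prefix "p" already present; 5 new (q, q, v, y, v)
  "pyqyyv" → prefix "py" already present; 4 new (q, y, y, v)
  "pppyv" → prefix "p" already present; 4 new (p, p, y, v)
  "ppp" → prefix "ppp" already present; 0 new (none)
Total nodes = 9 + 3 + 8 + 3 + 7 + 5 + 5 + 4 + 4 + 0 = 48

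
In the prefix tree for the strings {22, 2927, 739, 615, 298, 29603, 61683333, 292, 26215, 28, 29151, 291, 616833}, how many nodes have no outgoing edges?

Leaves are exactly the stored words that no other stored word extends.
Those words: "22", "26215", "28", "29151", "2927", "29603", "298", "615", "61683333", "739"
Leaf count: 10

10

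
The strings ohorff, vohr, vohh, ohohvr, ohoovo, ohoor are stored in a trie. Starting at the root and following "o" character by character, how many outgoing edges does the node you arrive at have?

1

Follow the path "o" to its node, then look at its outgoing edges.
Characters that immediately follow "o" among the stored strings: {h}.
That node has 1 child edge.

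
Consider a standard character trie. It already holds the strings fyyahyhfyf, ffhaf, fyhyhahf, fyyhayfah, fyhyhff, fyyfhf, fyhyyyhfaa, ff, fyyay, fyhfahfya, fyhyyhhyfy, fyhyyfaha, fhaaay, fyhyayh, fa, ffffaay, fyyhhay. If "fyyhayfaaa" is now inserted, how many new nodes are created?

2

Walking "fyyhayfaaa" from the root, the first 8 characters ("fyyhayfa") follow existing edges; "a" is the first miss.
Each of the 2 remaining characters creates one node.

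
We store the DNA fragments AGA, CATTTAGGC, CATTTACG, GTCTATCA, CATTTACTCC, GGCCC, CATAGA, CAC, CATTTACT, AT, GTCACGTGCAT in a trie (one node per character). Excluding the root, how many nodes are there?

For each word, the new-node count is its length minus the longest prefix already in the trie:
  "AGA" → 3 new (A, G, A)
  "CATTTAGGC" → 9 new (C, A, T, T, T, A, G, G, C)
  "CATTTACG" → prefix "CATTTA" already present; 2 new (C, G)
  "GTCTATCA" → 8 new (G, T, C, T, A, T, C, A)
  "CATTTACTCC" → prefix "CATTTAC" already present; 3 new (T, C, C)
  "GGCCC" → prefix "G" already present; 4 new (G, C, C, C)
  "CATAGA" → prefix "CAT" already present; 3 new (A, G, A)
  "CAC" → prefix "CA" already present; 1 new (C)
  "CATTTACT" → prefix "CATTTACT" already present; 0 new (none)
  "AT" → prefix "A" already present; 1 new (T)
  "GTCACGTGCAT" → prefix "GTC" already present; 8 new (A, C, G, T, G, C, A, T)
Total nodes = 3 + 9 + 2 + 8 + 3 + 4 + 3 + 1 + 0 + 1 + 8 = 42

42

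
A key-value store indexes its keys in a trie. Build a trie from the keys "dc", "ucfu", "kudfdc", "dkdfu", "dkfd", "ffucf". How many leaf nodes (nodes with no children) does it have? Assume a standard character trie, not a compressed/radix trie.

6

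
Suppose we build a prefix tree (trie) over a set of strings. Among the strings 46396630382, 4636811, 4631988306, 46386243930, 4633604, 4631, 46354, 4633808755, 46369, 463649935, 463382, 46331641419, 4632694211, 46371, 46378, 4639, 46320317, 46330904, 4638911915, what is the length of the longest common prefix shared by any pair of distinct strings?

Equivalently: take the maximum, over all pairs, of their longest common prefix length.
e.g. "4633808755" and "463382" share the prefix "46338" of length 5; no pair shares a longer one.
Longest shared-prefix length: 5

5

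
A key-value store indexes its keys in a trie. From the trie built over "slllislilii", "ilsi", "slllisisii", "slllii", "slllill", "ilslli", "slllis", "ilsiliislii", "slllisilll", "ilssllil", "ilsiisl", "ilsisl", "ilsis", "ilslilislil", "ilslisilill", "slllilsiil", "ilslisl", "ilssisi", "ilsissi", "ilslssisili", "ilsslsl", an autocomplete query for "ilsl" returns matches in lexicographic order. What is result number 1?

ilslilislil

DFS of the "ilsl" subtree visits, in order: "ilslilislil", "ilslisilill", "ilslisl", "ilslli", "ilslssisili"
The 1st is ilslilislil.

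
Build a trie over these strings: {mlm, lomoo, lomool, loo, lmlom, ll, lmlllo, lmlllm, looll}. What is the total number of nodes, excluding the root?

Count nodes per top-level branch (shared prefixes stored once):
  'l'-branch (ll, lmlllm, lmlllo, lmlom, lomoo, lomool, loo, looll): 18 nodes
  'm'-branch (mlm): 3 nodes
Sum: 21

21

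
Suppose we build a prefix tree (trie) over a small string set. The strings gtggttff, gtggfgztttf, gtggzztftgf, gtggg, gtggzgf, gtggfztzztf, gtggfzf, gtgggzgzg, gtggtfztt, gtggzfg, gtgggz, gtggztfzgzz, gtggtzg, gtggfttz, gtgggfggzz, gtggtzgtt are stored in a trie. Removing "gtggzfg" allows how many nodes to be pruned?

2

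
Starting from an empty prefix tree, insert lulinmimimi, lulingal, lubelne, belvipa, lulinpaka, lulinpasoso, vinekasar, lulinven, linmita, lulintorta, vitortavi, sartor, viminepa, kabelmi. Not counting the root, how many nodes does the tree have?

83

For each word, the new-node count is its length minus the longest prefix already in the trie:
  "lulinmimimi" → 11 new (l, u, l, i, n, m, i, m, i, m, i)
  "lulingal" → prefix "lulin" already present; 3 new (g, a, l)
  "lubelne" → prefix "lu" already present; 5 new (b, e, l, n, e)
  "belvipa" → 7 new (b, e, l, v, i, p, a)
  "lulinpaka" → prefix "lulin" already present; 4 new (p, a, k, a)
  "lulinpasoso" → prefix "lulinpa" already present; 4 new (s, o, s, o)
  "vinekasar" → 9 new (v, i, n, e, k, a, s, a, r)
  "lulinven" → prefix "lulin" already present; 3 new (v, e, n)
  "linmita" → prefix "l" already present; 6 new (i, n, m, i, t, a)
  "lulintorta" → prefix "lulin" already present; 5 new (t, o, r, t, a)
  "vitortavi" → prefix "vi" already present; 7 new (t, o, r, t, a, v, i)
  "sartor" → 6 new (s, a, r, t, o, r)
  "viminepa" → prefix "vi" already present; 6 new (m, i, n, e, p, a)
  "kabelmi" → 7 new (k, a, b, e, l, m, i)
Total nodes = 11 + 3 + 5 + 7 + 4 + 4 + 9 + 3 + 6 + 5 + 7 + 6 + 6 + 7 = 83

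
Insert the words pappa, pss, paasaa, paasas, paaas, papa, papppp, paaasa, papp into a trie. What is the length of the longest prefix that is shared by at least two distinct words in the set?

The deepest shared node is where two words last agree before diverging.
"paaas" and "paaasa" agree on "paaas" (5 characters) before diverging; nothing deeper is shared.
Longest shared-prefix length: 5

5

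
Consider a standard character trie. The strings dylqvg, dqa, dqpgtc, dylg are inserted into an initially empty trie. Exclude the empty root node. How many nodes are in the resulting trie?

13

Count nodes per top-level branch (shared prefixes stored once):
  'd'-branch (dqa, dqpgtc, dylg, dylqvg): 13 nodes
Sum: 13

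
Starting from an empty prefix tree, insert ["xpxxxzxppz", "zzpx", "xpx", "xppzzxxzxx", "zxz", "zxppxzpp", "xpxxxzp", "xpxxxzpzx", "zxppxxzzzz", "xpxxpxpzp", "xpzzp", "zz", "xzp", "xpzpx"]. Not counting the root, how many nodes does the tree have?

50

Trace insertions, counting only characters that open a new branch:
  "xpxxxzxppz" → 10 new (x, p, x, x, x, z, x, p, p, z)
  "zzpx" → 4 new (z, z, p, x)
  "xpx" → prefix "xpx" already present; 0 new (none)
  "xppzzxxzxx" → prefix "xp" already present; 8 new (p, z, z, x, x, z, x, x)
  "zxz" → prefix "z" already present; 2 new (x, z)
  "zxppxzpp" → prefix "zx" already present; 6 new (p, p, x, z, p, p)
  "xpxxxzp" → prefix "xpxxxz" already present; 1 new (p)
  "xpxxxzpzx" → prefix "xpxxxzp" already present; 2 new (z, x)
  "zxppxxzzzz" → prefix "zxppx" already present; 5 new (x, z, z, z, z)
  "xpxxpxpzp" → prefix "xpxx" already present; 5 new (p, x, p, z, p)
  "xpzzp" → prefix "xp" already present; 3 new (z, z, p)
  "zz" → prefix "zz" already present; 0 new (none)
  "xzp" → prefix "x" already present; 2 new (z, p)
  "xpzpx" → prefix "xpz" already present; 2 new (p, x)
Total nodes = 10 + 4 + 0 + 8 + 2 + 6 + 1 + 2 + 5 + 5 + 3 + 0 + 2 + 2 = 50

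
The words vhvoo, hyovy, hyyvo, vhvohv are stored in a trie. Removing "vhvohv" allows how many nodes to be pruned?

After clearing the end-marker at "vhvohv", prune upward until reaching a node still needed by another word.
The suffix "hv" (2 nodes) is used only by "vhvohv"; the node for "vhvo" still has the child "o", so pruning stops there.
Nodes removed: 2

2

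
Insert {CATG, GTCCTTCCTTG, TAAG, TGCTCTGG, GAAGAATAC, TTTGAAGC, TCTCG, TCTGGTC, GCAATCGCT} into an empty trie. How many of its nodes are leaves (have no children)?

A leaf is a node with no children — equivalently, the end of a word that is not a proper prefix of any other stored word.
Those words: "CATG", "GAAGAATAC", "GCAATCGCT", "GTCCTTCCTTG", "TAAG", "TCTCG", "TCTGGTC", "TGCTCTGG", "TTTGAAGC"
Leaf count: 9

9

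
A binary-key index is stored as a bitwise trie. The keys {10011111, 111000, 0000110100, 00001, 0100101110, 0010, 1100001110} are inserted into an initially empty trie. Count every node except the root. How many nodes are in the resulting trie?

Count nodes per top-level branch (shared prefixes stored once):
  '0'-branch (00001, 0000110100, 0010, 0100101110): 21 nodes
  '1'-branch (10011111, 1100001110, 111000): 21 nodes
Sum: 42

42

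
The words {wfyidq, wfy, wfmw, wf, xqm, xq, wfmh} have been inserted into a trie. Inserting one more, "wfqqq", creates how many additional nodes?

"wf" is already a path in the trie; the remaining "qqq" must be added.
So 5 − 2 = 3 new nodes.

3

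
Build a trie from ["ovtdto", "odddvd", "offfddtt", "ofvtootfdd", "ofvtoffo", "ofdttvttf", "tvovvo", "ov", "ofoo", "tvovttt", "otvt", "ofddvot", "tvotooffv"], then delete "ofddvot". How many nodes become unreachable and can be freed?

After clearing the end-marker at "ofddvot", prune upward until reaching a node still needed by another word.
The suffix "dvot" (4 nodes) is used only by "ofddvot"; the node for "ofd" still has the child "t", so pruning stops there.
Nodes removed: 4

4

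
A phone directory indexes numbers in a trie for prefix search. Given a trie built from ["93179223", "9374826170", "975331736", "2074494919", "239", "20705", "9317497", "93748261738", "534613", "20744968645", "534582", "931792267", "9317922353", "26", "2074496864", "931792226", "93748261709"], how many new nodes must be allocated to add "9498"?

3

The longest prefix of "9498" already in the trie is "9" (length 1).
So 4 − 1 = 3 new nodes.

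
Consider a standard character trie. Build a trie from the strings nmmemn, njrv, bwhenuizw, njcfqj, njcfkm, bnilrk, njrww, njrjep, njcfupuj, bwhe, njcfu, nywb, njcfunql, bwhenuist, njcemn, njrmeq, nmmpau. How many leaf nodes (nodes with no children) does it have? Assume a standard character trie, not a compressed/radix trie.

15

Leaves are exactly the stored words that no other stored word extends.
Those words: "bnilrk", "bwhenuist", "bwhenuizw", "njcemn", "njcfkm", "njcfqj", "njcfunql", "njcfupuj", "njrjep", "njrmeq", "njrv", "njrww", "nmmemn", "nmmpau", "nywb"
Leaf count: 15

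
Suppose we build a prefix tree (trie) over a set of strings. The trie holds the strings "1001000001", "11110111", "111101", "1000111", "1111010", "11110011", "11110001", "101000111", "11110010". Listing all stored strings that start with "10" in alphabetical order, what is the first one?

1000111

Words with prefix "10", in lexicographic order: "1000111", "1001000001", "101000111"
Position 1: 1000111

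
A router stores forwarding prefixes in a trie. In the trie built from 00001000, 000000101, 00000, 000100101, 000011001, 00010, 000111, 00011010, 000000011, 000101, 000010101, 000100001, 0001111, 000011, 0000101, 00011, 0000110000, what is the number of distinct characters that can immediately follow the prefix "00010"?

Walk "00010" from the root, arriving at one node.
Distinct next characters after "00010": 0, 1.
That node has 2 child edges.

2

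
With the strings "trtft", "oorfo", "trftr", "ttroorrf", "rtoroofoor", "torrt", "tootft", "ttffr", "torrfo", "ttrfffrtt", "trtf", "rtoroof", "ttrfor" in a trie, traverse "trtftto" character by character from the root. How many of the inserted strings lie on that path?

Traverse "trtftto" character by character; count nodes along the way that are marked as word ends.
Prefixes of the query that are stored words: "trtf", "trtft"
Count: 2

2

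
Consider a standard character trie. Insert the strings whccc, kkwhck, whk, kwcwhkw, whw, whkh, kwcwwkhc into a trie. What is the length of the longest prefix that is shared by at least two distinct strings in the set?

The deepest shared node is where two words last agree before diverging.
"kwcwhkw" and "kwcwwkhc" agree on "kwcw" (4 characters) before diverging; nothing deeper is shared.
Longest shared-prefix length: 4

4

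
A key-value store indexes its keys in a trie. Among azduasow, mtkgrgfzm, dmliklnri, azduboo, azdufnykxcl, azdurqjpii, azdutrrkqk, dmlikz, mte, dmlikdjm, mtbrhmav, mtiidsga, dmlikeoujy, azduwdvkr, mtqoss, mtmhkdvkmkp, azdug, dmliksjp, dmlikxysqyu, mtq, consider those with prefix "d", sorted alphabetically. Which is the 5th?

dmlikxysqyu

Filter for "d…" and sort: "dmlikdjm", "dmlikeoujy", "dmliklnri", "dmliksjp", "dmlikxysqyu", "dmlikz"
Position 5: dmlikxysqyu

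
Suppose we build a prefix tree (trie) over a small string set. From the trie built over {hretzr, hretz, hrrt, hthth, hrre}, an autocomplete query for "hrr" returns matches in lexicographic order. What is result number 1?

Words with prefix "hrr", in lexicographic order: "hrre", "hrrt"
The 1st is hrre.

hrre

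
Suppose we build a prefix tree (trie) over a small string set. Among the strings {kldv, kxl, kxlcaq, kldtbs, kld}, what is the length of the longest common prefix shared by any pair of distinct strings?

The deepest shared node is where two words last agree before diverging.
e.g. "kld" and "kldtbs" share the prefix "kld" of length 3; no pair shares a longer one.
Longest shared-prefix length: 3

3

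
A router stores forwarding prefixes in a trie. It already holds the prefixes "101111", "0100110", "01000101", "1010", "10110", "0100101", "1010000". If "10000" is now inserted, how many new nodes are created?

Walking "10000" from the root, the first 2 characters ("10") follow existing edges; "0" is the first miss.
So 5 − 2 = 3 new nodes.

3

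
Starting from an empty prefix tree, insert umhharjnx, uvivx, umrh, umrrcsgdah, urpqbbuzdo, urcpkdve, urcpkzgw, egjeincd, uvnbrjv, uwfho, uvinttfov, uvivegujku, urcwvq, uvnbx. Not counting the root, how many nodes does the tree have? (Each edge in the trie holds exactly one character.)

73

Count nodes per top-level branch (shared prefixes stored once):
  'e'-branch (egjeincd): 8 nodes
  'u'-branch (umhharjnx, umrh, umrrcsgdah, urcpkdve, urcpkzgw, urcwvq, urpqbbuzdo, uvinttfov, uvivegujku, uvivx, uvnbrjv, uvnbx, uwfho): 65 nodes
Sum: 73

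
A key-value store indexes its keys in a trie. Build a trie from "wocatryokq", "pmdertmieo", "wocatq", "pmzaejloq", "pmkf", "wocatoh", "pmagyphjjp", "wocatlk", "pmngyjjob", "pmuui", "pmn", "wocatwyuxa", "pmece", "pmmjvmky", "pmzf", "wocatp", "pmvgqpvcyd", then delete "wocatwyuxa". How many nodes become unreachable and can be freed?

After clearing the end-marker at "wocatwyuxa", prune upward until reaching a node still needed by another word.
The suffix "wyuxa" (5 nodes) is used only by "wocatwyuxa"; the node for "wocat" still has the child "r", so pruning stops there.
Nodes removed: 5

5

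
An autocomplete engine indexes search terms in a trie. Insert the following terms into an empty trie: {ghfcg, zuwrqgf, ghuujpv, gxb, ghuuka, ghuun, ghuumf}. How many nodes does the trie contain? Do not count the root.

24

Insert word by word; a character creates a node only if that edge doesn't already exist:
  "ghfcg" → 5 new (g, h, f, c, g)
  "zuwrqgf" → 7 new (z, u, w, r, q, g, f)
  "ghuujpv" → prefix "gh" already present; 5 new (u, u, j, p, v)
  "gxb" → prefix "g" already present; 2 new (x, b)
  "ghuuka" → prefix "ghuu" already present; 2 new (k, a)
  "ghuun" → prefix "ghuu" already present; 1 new (n)
  "ghuumf" → prefix "ghuu" already present; 2 new (m, f)
Total nodes = 5 + 7 + 5 + 2 + 2 + 1 + 2 = 24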